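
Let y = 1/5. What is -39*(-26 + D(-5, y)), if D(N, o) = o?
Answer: 5031/5 ≈ 1006.2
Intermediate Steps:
y = ⅕ ≈ 0.20000
-39*(-26 + D(-5, y)) = -39*(-26 + ⅕) = -39*(-129/5) = 5031/5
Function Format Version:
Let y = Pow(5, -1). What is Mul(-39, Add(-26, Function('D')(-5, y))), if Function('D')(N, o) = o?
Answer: Rational(5031, 5) ≈ 1006.2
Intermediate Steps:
y = Rational(1, 5) ≈ 0.20000
Mul(-39, Add(-26, Function('D')(-5, y))) = Mul(-39, Add(-26, Rational(1, 5))) = Mul(-39, Rational(-129, 5)) = Rational(5031, 5)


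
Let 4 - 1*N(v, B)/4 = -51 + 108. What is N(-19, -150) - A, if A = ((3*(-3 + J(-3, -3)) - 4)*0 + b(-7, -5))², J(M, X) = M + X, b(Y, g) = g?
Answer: -237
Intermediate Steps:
N(v, B) = -212 (N(v, B) = 16 - 4*(-51 + 108) = 16 - 4*57 = 16 - 228 = -212)
A = 25 (A = ((3*(-3 + (-3 - 3)) - 4)*0 - 5)² = ((3*(-3 - 6) - 4)*0 - 5)² = ((3*(-9) - 4)*0 - 5)² = ((-27 - 4)*0 - 5)² = (-31*0 - 5)² = (0 - 5)² = (-5)² = 25)
N(-19, -150) - A = -212 - 1*25 = -212 - 25 = -237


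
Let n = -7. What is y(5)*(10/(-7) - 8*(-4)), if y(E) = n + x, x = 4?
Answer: -642/7 ≈ -91.714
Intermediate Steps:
y(E) = -3 (y(E) = -7 + 4 = -3)
y(5)*(10/(-7) - 8*(-4)) = -3*(10/(-7) - 8*(-4)) = -3*(10*(-⅐) + 32) = -3*(-10/7 + 32) = -3*214/7 = -642/7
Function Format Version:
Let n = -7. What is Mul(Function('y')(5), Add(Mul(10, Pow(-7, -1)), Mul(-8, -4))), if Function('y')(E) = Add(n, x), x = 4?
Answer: Rational(-642, 7) ≈ -91.714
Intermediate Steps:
Function('y')(E) = -3 (Function('y')(E) = Add(-7, 4) = -3)
Mul(Function('y')(5), Add(Mul(10, Pow(-7, -1)), Mul(-8, -4))) = Mul(-3, Add(Mul(10, Pow(-7, -1)), Mul(-8, -4))) = Mul(-3, Add(Mul(10, Rational(-1, 7)), 32)) = Mul(-3, Add(Rational(-10, 7), 32)) = Mul(-3, Rational(214, 7)) = Rational(-642, 7)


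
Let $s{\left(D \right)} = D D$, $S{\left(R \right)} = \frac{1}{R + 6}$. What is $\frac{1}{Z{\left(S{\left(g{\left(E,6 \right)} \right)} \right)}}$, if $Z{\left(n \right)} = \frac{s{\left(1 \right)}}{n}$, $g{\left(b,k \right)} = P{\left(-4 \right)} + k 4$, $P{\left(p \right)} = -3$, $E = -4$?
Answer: $\frac{1}{27} \approx 0.037037$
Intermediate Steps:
$g{\left(b,k \right)} = -3 + 4 k$ ($g{\left(b,k \right)} = -3 + k 4 = -3 + 4 k$)
$S{\left(R \right)} = \frac{1}{6 + R}$
$s{\left(D \right)} = D^{2}$
$Z{\left(n \right)} = \frac{1}{n}$ ($Z{\left(n \right)} = \frac{1^{2}}{n} = 1 \frac{1}{n} = \frac{1}{n}$)
$\frac{1}{Z{\left(S{\left(g{\left(E,6 \right)} \right)} \right)}} = \frac{1}{\frac{1}{\frac{1}{6 + \left(-3 + 4 \cdot 6\right)}}} = \frac{1}{\frac{1}{\frac{1}{6 + \left(-3 + 24\right)}}} = \frac{1}{\frac{1}{\frac{1}{6 + 21}}} = \frac{1}{\frac{1}{\frac{1}{27}}} = \frac{1}{27}$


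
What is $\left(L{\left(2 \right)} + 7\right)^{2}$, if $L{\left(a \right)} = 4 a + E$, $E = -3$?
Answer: $144$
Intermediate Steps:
$L{\left(a \right)} = -3 + 4 a$ ($L{\left(a \right)} = 4 a - 3 = -3 + 4 a$)
$\left(L{\left(2 \right)} + 7\right)^{2} = \left(\left(-3 + 4 \cdot 2\right) + 7\right)^{2} = \left(\left(-3 + 8\right) + 7\right)^{2} = \left(5 + 7\right)^{2} = 12^{2} = 144$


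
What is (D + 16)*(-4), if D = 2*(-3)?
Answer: -40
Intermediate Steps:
D = -6
(D + 16)*(-4) = (-6 + 16)*(-4) = 10*(-4) = -40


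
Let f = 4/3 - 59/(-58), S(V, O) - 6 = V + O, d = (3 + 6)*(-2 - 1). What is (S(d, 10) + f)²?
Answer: 2265025/30276 ≈ 74.813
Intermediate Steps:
d = -27 (d = 9*(-3) = -27)
S(V, O) = 6 + O + V (S(V, O) = 6 + (V + O) = 6 + (O + V) = 6 + O + V)
f = 409/174 (f = 4*(⅓) - 59*(-1/58) = 4/3 + 59/58 = 409/174 ≈ 2.3506)
(S(d, 10) + f)² = ((6 + 10 - 27) + 409/174)² = (-11 + 409/174)² = (-1505/174)² = 2265025/30276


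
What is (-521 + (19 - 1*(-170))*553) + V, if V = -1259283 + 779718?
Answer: -375569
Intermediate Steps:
V = -479565
(-521 + (19 - 1*(-170))*553) + V = (-521 + (19 - 1*(-170))*553) - 479565 = (-521 + (19 + 170)*553) - 479565 = (-521 + 189*553) - 479565 = (-521 + 104517) - 479565 = 103996 - 479565 = -375569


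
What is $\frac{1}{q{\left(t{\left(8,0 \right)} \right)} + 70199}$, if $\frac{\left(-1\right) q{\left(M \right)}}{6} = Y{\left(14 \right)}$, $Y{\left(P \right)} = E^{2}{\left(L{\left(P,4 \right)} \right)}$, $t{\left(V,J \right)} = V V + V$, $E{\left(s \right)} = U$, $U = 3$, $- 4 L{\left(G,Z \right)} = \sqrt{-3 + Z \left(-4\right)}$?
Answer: $\frac{1}{70145} \approx 1.4256 \cdot 10^{-5}$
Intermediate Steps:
$L{\left(G,Z \right)} = - \frac{\sqrt{-3 - 4 Z}}{4}$ ($L{\left(G,Z \right)} = - \frac{\sqrt{-3 + Z \left(-4\right)}}{4} = - \frac{\sqrt{-3 - 4 Z}}{4}$)
$E{\left(s \right)} = 3$
$t{\left(V,J \right)} = V + V^{2}$ ($t{\left(V,J \right)} = V^{2} + V = V + V^{2}$)
$Y{\left(P \right)} = 9$ ($Y{\left(P \right)} = 3^{2} = 9$)
$q{\left(M \right)} = -54$ ($q{\left(M \right)} = \left(-6\right) 9 = -54$)
$\frac{1}{q{\left(t{\left(8,0 \right)} \right)} + 70199} = \frac{1}{-54 + 70199} = \frac{1}{70145}$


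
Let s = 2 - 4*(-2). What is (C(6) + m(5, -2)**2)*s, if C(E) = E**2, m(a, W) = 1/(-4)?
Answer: 2885/8 ≈ 360.63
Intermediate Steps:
m(a, W) = -1/4
s = 10 (s = 2 + 8 = 10)
(C(6) + m(5, -2)**2)*s = (6**2 + (-1/4)**2)*10 = (36 + 1/16)*10 = (577/16)*10 = 2885/8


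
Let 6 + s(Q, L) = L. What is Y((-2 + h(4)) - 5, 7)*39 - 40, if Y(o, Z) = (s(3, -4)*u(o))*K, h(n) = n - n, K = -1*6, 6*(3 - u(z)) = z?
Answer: 9710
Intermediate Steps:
u(z) = 3 - z/6
K = -6
s(Q, L) = -6 + L
h(n) = 0
Y(o, Z) = 180 - 10*o (Y(o, Z) = ((-6 - 4)*(3 - o/6))*(-6) = -10*(3 - o/6)*(-6) = (-30 + 5*o/3)*(-6) = 180 - 10*o)
Y((-2 + h(4)) - 5, 7)*39 - 40 = (180 - 10*((-2 + 0) - 5))*39 - 40 = (180 - 10*(-2 - 5))*39 - 40 = (180 - 10*(-7))*39 - 40 = (180 + 70)*39 - 40 = 250*39 - 40 = 9750 - 40 = 9710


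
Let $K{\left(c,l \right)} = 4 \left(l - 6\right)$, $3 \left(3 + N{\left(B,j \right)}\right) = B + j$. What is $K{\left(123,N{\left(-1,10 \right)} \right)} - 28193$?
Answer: $-28217$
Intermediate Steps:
$N{\left(B,j \right)} = -3 + \frac{B}{3} + \frac{j}{3}$ ($N{\left(B,j \right)} = -3 + \frac{B + j}{3} = -3 + \left(\frac{B}{3} + \frac{j}{3}\right) = -3 + \frac{B}{3} + \frac{j}{3}$)
$K{\left(c,l \right)} = -24 + 4 l$ ($K{\left(c,l \right)} = 4 \left(-6 + l\right) = -24 + 4 l$)
$K{\left(123,N{\left(-1,10 \right)} \right)} - 28193 = \left(-24 + 4 \left(-3 + \frac{1}{3} \left(-1\right) + \frac{1}{3} \cdot 10\right)\right) - 28193 = \left(-24 + 4 \left(-3 - \frac{1}{3} + \frac{10}{3}\right)\right) - 28193 = \left(-24 + 4 \cdot 0\right) - 28193 = \left(-24 + 0\right) - 28193 = -24 - 28193 = -28217$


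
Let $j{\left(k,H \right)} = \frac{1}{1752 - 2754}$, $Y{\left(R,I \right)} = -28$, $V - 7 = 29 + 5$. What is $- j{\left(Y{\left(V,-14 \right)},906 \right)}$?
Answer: $\frac{1}{1002} \approx 0.000998$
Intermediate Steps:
$V = 41$ ($V = 7 + \left(29 + 5\right) = 7 + 34 = 41$)
$j{\left(k,H \right)} = - \frac{1}{1002}$ ($j{\left(k,H \right)} = \frac{1}{-1002} = - \frac{1}{1002}$)
$- j{\left(Y{\left(V,-14 \right)},906 \right)} = \left(-1\right) \left(- \frac{1}{1002}\right) = \frac{1}{1002}$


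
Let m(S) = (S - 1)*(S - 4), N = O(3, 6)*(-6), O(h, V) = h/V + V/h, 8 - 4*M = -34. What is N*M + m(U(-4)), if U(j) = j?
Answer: -235/2 ≈ -117.50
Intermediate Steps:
M = 21/2 (M = 2 - 1/4*(-34) = 2 + 17/2 = 21/2 ≈ 10.500)
O(h, V) = V/h + h/V
N = -15 (N = (6/3 + 3/6)*(-6) = (6*(1/3) + 3*(1/6))*(-6) = (2 + 1/2)*(-6) = (5/2)*(-6) = -15)
m(S) = (-1 + S)*(-4 + S)
N*M + m(U(-4)) = -15*21/2 + (4 + (-4)**2 - 5*(-4)) = -315/2 + (4 + 16 + 20) = -315/2 + 40 = -235/2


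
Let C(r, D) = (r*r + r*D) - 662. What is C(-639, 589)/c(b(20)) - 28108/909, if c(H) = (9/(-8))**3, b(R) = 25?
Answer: -1620241804/73629 ≈ -22005.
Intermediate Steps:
c(H) = -729/512 (c(H) = (9*(-1/8))**3 = (-9/8)**3 = -729/512)
C(r, D) = -662 + r**2 + D*r (C(r, D) = (r**2 + D*r) - 662 = -662 + r**2 + D*r)
C(-639, 589)/c(b(20)) - 28108/909 = (-662 + (-639)**2 + 589*(-639))/(-729/512) - 28108/909 = (-662 + 408321 - 376371)*(-512/729) - 28108*1/909 = 31288*(-512/729) - 28108/909 = -16019456/729 - 28108/909 = -1620241804/73629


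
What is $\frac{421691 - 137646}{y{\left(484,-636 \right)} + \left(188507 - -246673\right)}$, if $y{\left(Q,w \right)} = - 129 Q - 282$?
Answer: $\frac{284045}{372462} \approx 0.76261$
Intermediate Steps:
$y{\left(Q,w \right)} = -282 - 129 Q$
$\frac{421691 - 137646}{y{\left(484,-636 \right)} + \left(188507 - -246673\right)} = \frac{421691 - 137646}{\left(-282 - 62436\right) + \left(188507 - -246673\right)} = \frac{284045}{\left(-282 - 62436\right) + \left(188507 + 246673\right)} = \frac{284045}{-62718 + 435180} = \frac{284045}{372462}$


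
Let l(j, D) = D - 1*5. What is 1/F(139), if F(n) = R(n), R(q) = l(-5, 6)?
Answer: 1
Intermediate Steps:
l(j, D) = -5 + D (l(j, D) = D - 5 = -5 + D)
R(q) = 1 (R(q) = -5 + 6 = 1)
F(n) = 1
1/F(139) = 1/1 = 1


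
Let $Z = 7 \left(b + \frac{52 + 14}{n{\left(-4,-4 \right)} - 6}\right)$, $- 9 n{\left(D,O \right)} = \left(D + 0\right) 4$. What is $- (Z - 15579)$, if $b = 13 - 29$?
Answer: $\frac{300208}{19} \approx 15800.0$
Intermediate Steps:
$b = -16$
$n{\left(D,O \right)} = - \frac{4 D}{9}$ ($n{\left(D,O \right)} = - \frac{\left(D + 0\right) 4}{9} = - \frac{D 4}{9} = - \frac{4 D}{9}$)
$Z = - \frac{4207}{19}$ ($Z = 7 \left(-16 + \frac{52 + 14}{\left(- \frac{4}{9}\right) \left(-4\right) - 6}\right) = 7 \left(-16 + \frac{66}{\frac{16}{9} - 6}\right) = 7 \left(-16 + \frac{66}{- \frac{38}{9}}\right) = 7 \left(-16 + 66 \left(- \frac{9}{38}\right)\right) = 7 \left(-16 - \frac{297}{19}\right) = 7 \left(- \frac{601}{19}\right) = - \frac{4207}{19} \approx -221.42$)
$- (Z - 15579) = - (- \frac{4207}{19} - 15579) = \left(-1\right) \left(- \frac{300208}{19}\right) = \frac{300208}{19}$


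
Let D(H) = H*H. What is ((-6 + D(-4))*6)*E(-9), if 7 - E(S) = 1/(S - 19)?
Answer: 2955/7 ≈ 422.14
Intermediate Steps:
E(S) = 7 - 1/(-19 + S) (E(S) = 7 - 1/(S - 19) = 7 - 1/(-19 + S))
D(H) = H**2
((-6 + D(-4))*6)*E(-9) = ((-6 + (-4)**2)*6)*((-134 + 7*(-9))/(-19 - 9)) = ((-6 + 16)*6)*((-134 - 63)/(-28)) = (10*6)*(-1/28*(-197)) = 60*(197/28) = 2955/7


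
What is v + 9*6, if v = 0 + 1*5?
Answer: 59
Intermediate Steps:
v = 5 (v = 0 + 5 = 5)
v + 9*6 = 5 + 9*6 = 5 + 54 = 59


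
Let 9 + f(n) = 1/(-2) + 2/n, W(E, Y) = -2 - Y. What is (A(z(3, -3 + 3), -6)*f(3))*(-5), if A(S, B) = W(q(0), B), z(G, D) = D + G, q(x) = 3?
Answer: 530/3 ≈ 176.67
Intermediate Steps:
f(n) = -19/2 + 2/n (f(n) = -9 + (1/(-2) + 2/n) = -9 + (1*(-1/2) + 2/n) = -9 + (-1/2 + 2/n) = -19/2 + 2/n)
A(S, B) = -2 - B
(A(z(3, -3 + 3), -6)*f(3))*(-5) = ((-2 - 1*(-6))*(-19/2 + 2/3))*(-5) = ((-2 + 6)*(-19/2 + 2*(1/3)))*(-5) = (4*(-19/2 + 2/3))*(-5) = (4*(-53/6))*(-5) = -106/3*(-5) = 530/3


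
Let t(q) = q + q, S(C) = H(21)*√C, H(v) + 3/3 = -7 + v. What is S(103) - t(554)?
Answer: -1108 + 13*√103 ≈ -976.06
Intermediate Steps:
H(v) = -8 + v (H(v) = -1 + (-7 + v) = -8 + v)
S(C) = 13*√C (S(C) = (-8 + 21)*√C = 13*√C)
t(q) = 2*q
S(103) - t(554) = 13*√103 - 2*554 = 13*√103 - 1*1108 = 13*√103 - 1108 = -1108 + 13*√103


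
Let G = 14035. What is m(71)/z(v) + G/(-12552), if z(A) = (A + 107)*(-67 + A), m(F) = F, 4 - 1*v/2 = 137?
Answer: -247406651/221530248 ≈ -1.1168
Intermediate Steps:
v = -266 (v = 8 - 2*137 = 8 - 274 = -266)
z(A) = (-67 + A)*(107 + A) (z(A) = (107 + A)*(-67 + A) = (-67 + A)*(107 + A))
m(71)/z(v) + G/(-12552) = 71/(-7169 + (-266)² + 40*(-266)) + 14035/(-12552) = 71/(-7169 + 70756 - 10640) + 14035*(-1/12552) = 71/52947 - 14035/12552 = -247406651/221530248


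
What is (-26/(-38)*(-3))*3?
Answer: -117/19 ≈ -6.1579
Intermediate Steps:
(-26/(-38)*(-3))*3 = (-26*(-1/38)*(-3))*3 = ((13/19)*(-3))*3 = -39/19*3 = -117/19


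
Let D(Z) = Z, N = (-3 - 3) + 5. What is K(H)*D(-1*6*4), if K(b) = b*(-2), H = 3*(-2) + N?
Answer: -336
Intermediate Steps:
N = -1 (N = -6 + 5 = -1)
H = -7 (H = 3*(-2) - 1 = -6 - 1 = -7)
K(b) = -2*b
K(H)*D(-1*6*4) = (-2*(-7))*(-1*6*4) = 14*(-6*4) = 14*(-24) = -336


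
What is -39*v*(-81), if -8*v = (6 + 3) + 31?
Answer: -15795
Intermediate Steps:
v = -5 (v = -((6 + 3) + 31)/8 = -(9 + 31)/8 = -⅛*40 = -5)
-39*v*(-81) = -39*(-5)*(-81) = 195*(-81) = -15795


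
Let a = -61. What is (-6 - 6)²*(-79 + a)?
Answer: -20160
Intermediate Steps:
(-6 - 6)²*(-79 + a) = (-6 - 6)²*(-79 - 61) = (-12)²*(-140) = 144*(-140) = -20160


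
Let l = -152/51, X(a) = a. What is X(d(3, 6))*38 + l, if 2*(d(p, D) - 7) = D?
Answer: 19228/51 ≈ 377.02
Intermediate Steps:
d(p, D) = 7 + D/2
l = -152/51 (l = -152*1/51 = -152/51 ≈ -2.9804)
X(d(3, 6))*38 + l = (7 + (½)*6)*38 - 152/51 = (7 + 3)*38 - 152/51 = 10*38 - 152/51 = 380 - 152/51 = 19228/51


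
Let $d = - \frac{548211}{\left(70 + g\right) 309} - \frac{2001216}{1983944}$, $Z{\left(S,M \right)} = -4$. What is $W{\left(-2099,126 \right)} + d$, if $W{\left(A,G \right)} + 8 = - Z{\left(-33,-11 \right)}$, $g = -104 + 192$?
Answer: $- \frac{65531822817}{4035838082} \approx -16.237$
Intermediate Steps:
$g = 88$
$W{\left(A,G \right)} = -4$ ($W{\left(A,G \right)} = -8 - -4 = -8 + 4 = -4$)
$d = - \frac{49388470489}{4035838082}$ ($d = - \frac{548211}{\left(70 + 88\right) 309} - \frac{2001216}{1983944} = - \frac{548211}{158 \cdot 309} - \frac{250152}{247993} = - \frac{548211}{48822} - \frac{250152}{247993} = \left(-548211\right) \frac{1}{48822} - \frac{250152}{247993} = - \frac{182737}{16274} - \frac{250152}{247993} = - \frac{49388470489}{4035838082} \approx -12.237$)
$W{\left(-2099,126 \right)} + d = -4 - \frac{49388470489}{4035838082} = - \frac{65531822817}{4035838082}$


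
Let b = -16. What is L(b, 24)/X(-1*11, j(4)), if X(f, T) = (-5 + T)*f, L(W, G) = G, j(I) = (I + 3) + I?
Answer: -4/11 ≈ -0.36364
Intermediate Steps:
j(I) = 3 + 2*I (j(I) = (3 + I) + I = 3 + 2*I)
X(f, T) = f*(-5 + T)
L(b, 24)/X(-1*11, j(4)) = 24/(((-1*11)*(-5 + (3 + 2*4)))) = 24/((-11*(-5 + (3 + 8)))) = 24/((-11*(-5 + 11))) = 24/((-11*6)) = 24/(-66) = 24*(-1/66) = -4/11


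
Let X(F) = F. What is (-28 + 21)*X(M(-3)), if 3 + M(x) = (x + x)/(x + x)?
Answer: 14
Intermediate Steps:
M(x) = -2 (M(x) = -3 + (x + x)/(x + x) = -3 + (2*x)/((2*x)) = -3 + (2*x)*(1/(2*x)) = -3 + 1 = -2)
(-28 + 21)*X(M(-3)) = (-28 + 21)*(-2) = -7*(-2) = 14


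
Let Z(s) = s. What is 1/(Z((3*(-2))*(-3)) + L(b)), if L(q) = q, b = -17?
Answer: 1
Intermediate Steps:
1/(Z((3*(-2))*(-3)) + L(b)) = 1/((3*(-2))*(-3) - 17) = 1/(-6*(-3) - 17) = 1/(18 - 17) = 1/1 = 1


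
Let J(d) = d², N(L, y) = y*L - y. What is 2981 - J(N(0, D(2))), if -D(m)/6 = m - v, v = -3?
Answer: 2081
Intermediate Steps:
D(m) = -18 - 6*m (D(m) = -6*(m - 1*(-3)) = -6*(m + 3) = -6*(3 + m) = -18 - 6*m)
N(L, y) = -y + L*y (N(L, y) = L*y - y = -y + L*y)
2981 - J(N(0, D(2))) = 2981 - ((-18 - 6*2)*(-1 + 0))² = 2981 - ((-18 - 12)*(-1))² = 2981 - (-30*(-1))² = 2981 - 1*30² = 2981 - 1*900 = 2981 - 900 = 2081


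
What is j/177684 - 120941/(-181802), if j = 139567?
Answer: 23431420189/16151653284 ≈ 1.4507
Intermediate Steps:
j/177684 - 120941/(-181802) = 139567/177684 - 120941/(-181802) = 139567*(1/177684) - 120941*(-1/181802) = 139567/177684 + 120941/181802 = 23431420189/16151653284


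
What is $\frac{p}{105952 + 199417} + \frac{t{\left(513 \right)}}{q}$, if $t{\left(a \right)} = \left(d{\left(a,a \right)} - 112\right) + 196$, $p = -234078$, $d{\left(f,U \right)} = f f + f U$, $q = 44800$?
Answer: $\frac{75133132659}{6840265600} \approx 10.984$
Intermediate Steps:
$d{\left(f,U \right)} = f^{2} + U f$
$t{\left(a \right)} = 84 + 2 a^{2}$ ($t{\left(a \right)} = \left(a \left(a + a\right) - 112\right) + 196 = \left(a 2 a - 112\right) + 196 = \left(2 a^{2} - 112\right) + 196 = \left(-112 + 2 a^{2}\right) + 196 = 84 + 2 a^{2}$)
$\frac{p}{105952 + 199417} + \frac{t{\left(513 \right)}}{q} = - \frac{234078}{105952 + 199417} + \frac{84 + 2 \cdot 513^{2}}{44800} = - \frac{234078}{305369} + \left(84 + 2 \cdot 263169\right) \frac{1}{44800} = \left(-234078\right) \frac{1}{305369} + \left(84 + 526338\right) \frac{1}{44800} = - \frac{234078}{305369} + 526422 \cdot \frac{1}{44800} = - \frac{234078}{305369} + \frac{263211}{22400} = \frac{75133132659}{6840265600}$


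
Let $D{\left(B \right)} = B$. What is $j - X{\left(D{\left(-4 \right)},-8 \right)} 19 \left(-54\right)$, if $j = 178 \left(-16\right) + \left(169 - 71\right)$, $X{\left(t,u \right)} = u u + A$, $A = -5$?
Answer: $57784$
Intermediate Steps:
$X{\left(t,u \right)} = -5 + u^{2}$ ($X{\left(t,u \right)} = u u - 5 = u^{2} - 5 = -5 + u^{2}$)
$j = -2750$ ($j = -2848 + \left(169 - 71\right) = -2848 + 98 = -2750$)
$j - X{\left(D{\left(-4 \right)},-8 \right)} 19 \left(-54\right) = -2750 - \left(-5 + \left(-8\right)^{2}\right) 19 \left(-54\right) = -2750 - \left(-5 + 64\right) 19 \left(-54\right) = -2750 - 59 \cdot 19 \left(-54\right) = -2750 - 1121 \left(-54\right) = -2750 - -60534 = -2750 + 60534 = 57784$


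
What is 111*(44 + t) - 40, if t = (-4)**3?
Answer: -2260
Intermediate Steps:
t = -64
111*(44 + t) - 40 = 111*(44 - 64) - 40 = 111*(-20) - 40 = -2220 - 40 = -2260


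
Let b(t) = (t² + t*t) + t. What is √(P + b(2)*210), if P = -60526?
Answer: I*√58426 ≈ 241.71*I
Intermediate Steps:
b(t) = t + 2*t² (b(t) = (t² + t²) + t = 2*t² + t = t + 2*t²)
√(P + b(2)*210) = √(-60526 + (2*(1 + 2*2))*210) = √(-60526 + (2*(1 + 4))*210) = √(-60526 + (2*5)*210) = √(-60526 + 10*210) = √(-60526 + 2100) = √(-58426) = I*√58426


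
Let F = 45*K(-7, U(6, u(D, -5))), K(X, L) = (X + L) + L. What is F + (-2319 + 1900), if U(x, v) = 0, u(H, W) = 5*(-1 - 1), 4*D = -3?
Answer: -734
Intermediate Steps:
D = -3/4 (D = (1/4)*(-3) = -3/4 ≈ -0.75000)
u(H, W) = -10 (u(H, W) = 5*(-2) = -10)
K(X, L) = X + 2*L (K(X, L) = (L + X) + L = X + 2*L)
F = -315 (F = 45*(-7 + 2*0) = 45*(-7 + 0) = 45*(-7) = -315)
F + (-2319 + 1900) = -315 + (-2319 + 1900) = -315 - 419 = -734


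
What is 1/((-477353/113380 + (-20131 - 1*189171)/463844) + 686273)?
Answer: 13147658180/9022821535166717 ≈ 1.4572e-6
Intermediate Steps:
1/((-477353/113380 + (-20131 - 1*189171)/463844) + 686273) = 1/((-477353*1/113380 + (-20131 - 189171)*(1/463844)) + 686273) = 1/((-477353/113380 - 209302*1/463844) + 686273) = 1/((-477353/113380 - 104651/231922) + 686273) = 1/(-61286996423/13147658180 + 686273) = 1/(9022821535166717/13147658180) = 13147658180/9022821535166717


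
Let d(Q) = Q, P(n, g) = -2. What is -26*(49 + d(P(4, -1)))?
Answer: -1222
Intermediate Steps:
-26*(49 + d(P(4, -1))) = -26*(49 - 2) = -26*47 = -1222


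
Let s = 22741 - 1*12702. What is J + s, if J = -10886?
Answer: -847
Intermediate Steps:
s = 10039 (s = 22741 - 12702 = 10039)
J + s = -10886 + 10039 = -847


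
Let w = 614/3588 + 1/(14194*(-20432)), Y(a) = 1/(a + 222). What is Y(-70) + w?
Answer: 878336994961/4942671243744 ≈ 0.17770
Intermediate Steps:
Y(a) = 1/(222 + a)
w = 44516811631/260140591776 (w = 614*(1/3588) + (1/14194)*(-1/20432) = 307/1794 - 1/290011808 = 44516811631/260140591776 ≈ 0.17113)
Y(-70) + w = 1/(222 - 70) + 44516811631/260140591776 = 1/152 + 44516811631/260140591776 = 878336994961/4942671243744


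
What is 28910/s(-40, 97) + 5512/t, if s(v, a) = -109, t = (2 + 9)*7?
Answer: -1625262/8393 ≈ -193.65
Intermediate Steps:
t = 77 (t = 11*7 = 77)
28910/s(-40, 97) + 5512/t = 28910/(-109) + 5512/77 = 28910*(-1/109) + 5512*(1/77) = -28910/109 + 5512/77 = -1625262/8393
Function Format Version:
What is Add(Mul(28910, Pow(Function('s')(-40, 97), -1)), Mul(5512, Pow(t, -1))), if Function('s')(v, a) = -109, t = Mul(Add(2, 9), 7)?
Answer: Rational(-1625262, 8393) ≈ -193.65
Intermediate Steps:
t = 77 (t = Mul(11, 7) = 77)
Add(Mul(28910, Pow(Function('s')(-40, 97), -1)), Mul(5512, Pow(t, -1))) = Add(Mul(28910, Pow(-109, -1)), Mul(5512, Pow(77, -1))) = Add(Mul(28910, Rational(-1, 109)), Mul(5512, Rational(1, 77))) = Add(Rational(-28910, 109), Rational(5512, 77)) = Rational(-1625262, 8393)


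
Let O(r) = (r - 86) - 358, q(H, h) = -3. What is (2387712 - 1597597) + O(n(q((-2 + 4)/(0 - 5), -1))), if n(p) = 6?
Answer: 789677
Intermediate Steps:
O(r) = -444 + r (O(r) = (-86 + r) - 358 = -444 + r)
(2387712 - 1597597) + O(n(q((-2 + 4)/(0 - 5), -1))) = (2387712 - 1597597) + (-444 + 6) = 790115 - 438 = 789677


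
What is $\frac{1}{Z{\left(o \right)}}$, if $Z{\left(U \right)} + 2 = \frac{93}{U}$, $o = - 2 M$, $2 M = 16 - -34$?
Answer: $- \frac{50}{193} \approx -0.25907$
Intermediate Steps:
$M = 25$ ($M = \frac{16 - -34}{2} = \frac{16 + 34}{2} = \frac{1}{2} \cdot 50 = 25$)
$o = -50$ ($o = \left(-2\right) 25 = -50$)
$Z{\left(U \right)} = -2 + \frac{93}{U}$
$\frac{1}{Z{\left(o \right)}} = \frac{1}{-2 + \frac{93}{-50}} = \frac{1}{-2 + 93 \left(- \frac{1}{50}\right)} = \frac{1}{-2 - \frac{93}{50}} = \frac{1}{- \frac{193}{50}} = - \frac{50}{193}$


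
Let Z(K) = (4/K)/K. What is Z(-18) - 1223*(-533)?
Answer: 52800580/81 ≈ 6.5186e+5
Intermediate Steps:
Z(K) = 4/K²
Z(-18) - 1223*(-533) = 4/(-18)² - 1223*(-533) = 4*(1/324) + 651859 = 1/81 + 651859 = 52800580/81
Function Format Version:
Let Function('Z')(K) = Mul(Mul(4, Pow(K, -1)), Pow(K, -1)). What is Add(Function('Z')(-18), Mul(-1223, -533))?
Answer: Rational(52800580, 81) ≈ 6.5186e+5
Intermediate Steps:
Function('Z')(K) = Mul(4, Pow(K, -2))
Add(Function('Z')(-18), Mul(-1223, -533)) = Add(Mul(4, Pow(-18, -2)), Mul(-1223, -533)) = Add(Mul(4, Rational(1, 324)), 651859) = Add(Rational(1, 81), 651859) = Rational(52800580, 81)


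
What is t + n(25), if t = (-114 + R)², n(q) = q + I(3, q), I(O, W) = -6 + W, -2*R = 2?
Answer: 13269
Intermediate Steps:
R = -1 (R = -½*2 = -1)
n(q) = -6 + 2*q (n(q) = q + (-6 + q) = -6 + 2*q)
t = 13225 (t = (-114 - 1)² = (-115)² = 13225)
t + n(25) = 13225 + (-6 + 2*25) = 13225 + (-6 + 50) = 13225 + 44 = 13269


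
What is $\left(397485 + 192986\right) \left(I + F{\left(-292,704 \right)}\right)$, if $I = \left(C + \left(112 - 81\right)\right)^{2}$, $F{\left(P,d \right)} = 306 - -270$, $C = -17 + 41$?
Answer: $2126286071$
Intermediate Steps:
$C = 24$
$F{\left(P,d \right)} = 576$ ($F{\left(P,d \right)} = 306 + 270 = 576$)
$I = 3025$ ($I = \left(24 + \left(112 - 81\right)\right)^{2} = \left(24 + 31\right)^{2} = 55^{2} = 3025$)
$\left(397485 + 192986\right) \left(I + F{\left(-292,704 \right)}\right) = \left(397485 + 192986\right) \left(3025 + 576\right) = 590471 \cdot 3601 = 2126286071$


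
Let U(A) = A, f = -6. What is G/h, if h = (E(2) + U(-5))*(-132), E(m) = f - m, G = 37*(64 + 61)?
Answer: 4625/1716 ≈ 2.6952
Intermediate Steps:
G = 4625 (G = 37*125 = 4625)
E(m) = -6 - m
h = 1716 (h = ((-6 - 1*2) - 5)*(-132) = ((-6 - 2) - 5)*(-132) = (-8 - 5)*(-132) = -13*(-132) = 1716)
G/h = 4625/1716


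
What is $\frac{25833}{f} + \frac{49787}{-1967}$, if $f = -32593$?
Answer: $- \frac{1673521202}{64110431} \approx -26.104$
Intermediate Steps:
$\frac{25833}{f} + \frac{49787}{-1967} = \frac{25833}{-32593} + \frac{49787}{-1967} = 25833 \left(- \frac{1}{32593}\right) + 49787 \left(- \frac{1}{1967}\right) = - \frac{25833}{32593} - \frac{49787}{1967} = - \frac{1673521202}{64110431}$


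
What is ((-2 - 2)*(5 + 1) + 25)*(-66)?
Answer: -66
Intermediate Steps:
((-2 - 2)*(5 + 1) + 25)*(-66) = (-4*6 + 25)*(-66) = (-24 + 25)*(-66) = 1*(-66) = -66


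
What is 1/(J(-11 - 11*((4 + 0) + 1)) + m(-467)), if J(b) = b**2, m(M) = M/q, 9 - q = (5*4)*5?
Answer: 91/396863 ≈ 0.00022930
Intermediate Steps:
q = -91 (q = 9 - 5*4*5 = 9 - 20*5 = 9 - 1*100 = 9 - 100 = -91)
m(M) = -M/91 (m(M) = M/(-91) = M*(-1/91) = -M/91)
1/(J(-11 - 11*((4 + 0) + 1)) + m(-467)) = 1/((-11 - 11*((4 + 0) + 1))**2 - 1/91*(-467)) = 1/((-11 - 11*(4 + 1))**2 + 467/91) = 1/((-11 - 11*5)**2 + 467/91) = 1/((-11 - 55)**2 + 467/91) = 1/((-66)**2 + 467/91) = 1/(4356 + 467/91) = 1/(396863/91) = 91/396863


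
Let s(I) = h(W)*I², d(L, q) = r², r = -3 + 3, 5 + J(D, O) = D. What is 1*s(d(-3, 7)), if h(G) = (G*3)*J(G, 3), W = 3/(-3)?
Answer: 0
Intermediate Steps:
J(D, O) = -5 + D
W = -1 (W = 3*(-⅓) = -1)
r = 0
h(G) = 3*G*(-5 + G) (h(G) = (G*3)*(-5 + G) = (3*G)*(-5 + G) = 3*G*(-5 + G))
d(L, q) = 0 (d(L, q) = 0² = 0)
s(I) = 18*I² (s(I) = (3*(-1)*(-5 - 1))*I² = (3*(-1)*(-6))*I² = 18*I²)
1*s(d(-3, 7)) = 1*(18*0²) = 1*(18*0) = 1*0 = 0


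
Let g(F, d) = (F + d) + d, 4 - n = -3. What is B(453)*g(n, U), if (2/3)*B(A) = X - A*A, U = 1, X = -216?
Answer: -5546475/2 ≈ -2.7732e+6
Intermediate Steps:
n = 7 (n = 4 - 1*(-3) = 4 + 3 = 7)
B(A) = -324 - 3*A²/2 (B(A) = 3*(-216 - A*A)/2 = 3*(-216 - A²)/2 = -324 - 3*A²/2)
g(F, d) = F + 2*d
B(453)*g(n, U) = (-324 - 3/2*453²)*(7 + 2*1) = (-324 - 3/2*205209)*(7 + 2) = (-324 - 615627/2)*9 = -616275/2*9 = -5546475/2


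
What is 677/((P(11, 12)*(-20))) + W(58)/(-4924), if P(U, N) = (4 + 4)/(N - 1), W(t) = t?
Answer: -9169577/196960 ≈ -46.556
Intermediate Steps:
P(U, N) = 8/(-1 + N)
677/((P(11, 12)*(-20))) + W(58)/(-4924) = 677/(((8/(-1 + 12))*(-20))) + 58/(-4924) = 677/(((8/11)*(-20))) + 58*(-1/4924) = 677/(((8*(1/11))*(-20))) - 29/2462 = 677/(((8/11)*(-20))) - 29/2462 = 677/(-160/11) - 29/2462 = 677*(-11/160) - 29/2462 = -7447/160 - 29/2462 = -9169577/196960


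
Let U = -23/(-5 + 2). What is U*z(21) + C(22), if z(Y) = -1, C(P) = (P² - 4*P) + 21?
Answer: 1228/3 ≈ 409.33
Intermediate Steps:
C(P) = 21 + P² - 4*P
U = 23/3 (U = -23/(-3) = -⅓*(-23) = 23/3 ≈ 7.6667)
U*z(21) + C(22) = (23/3)*(-1) + (21 + 22² - 4*22) = -23/3 + (21 + 484 - 88) = -23/3 + 417 = 1228/3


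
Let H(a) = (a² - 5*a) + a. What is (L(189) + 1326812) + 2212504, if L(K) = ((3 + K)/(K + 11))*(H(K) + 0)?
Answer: 17864412/5 ≈ 3.5729e+6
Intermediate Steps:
H(a) = a² - 4*a
L(K) = K*(-4 + K)*(3 + K)/(11 + K) (L(K) = ((3 + K)/(K + 11))*(K*(-4 + K) + 0) = ((3 + K)/(11 + K))*(K*(-4 + K)) = K*(-4 + K)*(3 + K)/(11 + K))
(L(189) + 1326812) + 2212504 = (189*(-4 + 189)*(3 + 189)/(11 + 189) + 1326812) + 2212504 = (189*185*192/200 + 1326812) + 2212504 = (189*(1/200)*185*192 + 1326812) + 2212504 = (167832/5 + 1326812) + 2212504 = 6801892/5 + 2212504 = 17864412/5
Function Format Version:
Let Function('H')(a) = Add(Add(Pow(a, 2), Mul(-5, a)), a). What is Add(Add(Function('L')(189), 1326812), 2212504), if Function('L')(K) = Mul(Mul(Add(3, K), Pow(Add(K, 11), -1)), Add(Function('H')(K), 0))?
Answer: Rational(17864412, 5) ≈ 3.5729e+6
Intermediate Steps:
Function('H')(a) = Add(Pow(a, 2), Mul(-4, a))
Function('L')(K) = Mul(K, Pow(Add(11, K), -1), Add(-4, K), Add(3, K)) (Function('L')(K) = Mul(Mul(Add(3, K), Pow(Add(K, 11), -1)), Add(Mul(K, Add(-4, K)), 0)) = Mul(Mul(Add(3, K), Pow(Add(11, K), -1)), Mul(K, Add(-4, K))) = Mul(Mul(Pow(Add(11, K), -1), Add(3, K)), Mul(K, Add(-4, K))) = Mul(K, Pow(Add(11, K), -1), Add(-4, K), Add(3, K)))
Add(Add(Function('L')(189), 1326812), 2212504) = Add(Add(Mul(189, Pow(Add(11, 189), -1), Add(-4, 189), Add(3, 189)), 1326812), 2212504) = Add(Add(Mul(189, Pow(200, -1), 185, 192), 1326812), 2212504) = Add(Add(Mul(189, Rational(1, 200), 185, 192), 1326812), 2212504) = Add(Add(Rational(167832, 5), 1326812), 2212504) = Add(Rational(6801892, 5), 2212504) = Rational(17864412, 5)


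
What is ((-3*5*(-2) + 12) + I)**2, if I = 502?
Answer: 295936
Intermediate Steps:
((-3*5*(-2) + 12) + I)**2 = ((-3*5*(-2) + 12) + 502)**2 = ((-15*(-2) + 12) + 502)**2 = ((30 + 12) + 502)**2 = (42 + 502)**2 = 544**2 = 295936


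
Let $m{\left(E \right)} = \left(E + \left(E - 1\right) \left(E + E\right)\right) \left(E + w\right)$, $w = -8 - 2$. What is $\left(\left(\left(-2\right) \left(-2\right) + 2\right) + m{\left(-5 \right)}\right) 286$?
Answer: $-234234$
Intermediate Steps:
$w = -10$ ($w = -8 - 2 = -10$)
$m{\left(E \right)} = \left(-10 + E\right) \left(E + 2 E \left(-1 + E\right)\right)$ ($m{\left(E \right)} = \left(E + \left(E - 1\right) \left(E + E\right)\right) \left(E - 10\right) = \left(E + \left(-1 + E\right) 2 E\right) \left(-10 + E\right) = \left(E + 2 E \left(-1 + E\right)\right) \left(-10 + E\right) = \left(-10 + E\right) \left(E + 2 E \left(-1 + E\right)\right)$)
$\left(\left(\left(-2\right) \left(-2\right) + 2\right) + m{\left(-5 \right)}\right) 286 = \left(\left(\left(-2\right) \left(-2\right) + 2\right) - 5 \left(10 - -105 + 2 \left(-5\right)^{2}\right)\right) 286 = \left(\left(4 + 2\right) - 5 \left(10 + 105 + 2 \cdot 25\right)\right) 286 = \left(6 - 5 \left(10 + 105 + 50\right)\right) 286 = \left(6 - 825\right) 286 = \left(-819\right) 286 = -234234$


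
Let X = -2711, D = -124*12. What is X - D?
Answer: -1223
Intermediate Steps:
D = -1488
X - D = -2711 - 1*(-1488) = -2711 + 1488 = -1223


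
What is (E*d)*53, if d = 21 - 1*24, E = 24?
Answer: -3816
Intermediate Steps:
d = -3 (d = 21 - 24 = -3)
(E*d)*53 = (24*(-3))*53 = -72*53 = -3816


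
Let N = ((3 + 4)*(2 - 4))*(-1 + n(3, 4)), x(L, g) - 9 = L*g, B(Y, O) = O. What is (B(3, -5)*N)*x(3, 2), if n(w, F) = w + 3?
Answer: 5250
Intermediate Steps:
n(w, F) = 3 + w
x(L, g) = 9 + L*g
N = -70 (N = ((3 + 4)*(2 - 4))*(-1 + (3 + 3)) = (7*(-2))*(-1 + 6) = -14*5 = -70)
(B(3, -5)*N)*x(3, 2) = (-5*(-70))*(9 + 3*2) = 350*(9 + 6) = 350*15 = 5250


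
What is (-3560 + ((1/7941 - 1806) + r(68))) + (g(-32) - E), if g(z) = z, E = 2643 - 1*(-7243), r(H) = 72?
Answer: -120798491/7941 ≈ -15212.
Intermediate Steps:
E = 9886 (E = 2643 + 7243 = 9886)
(-3560 + ((1/7941 - 1806) + r(68))) + (g(-32) - E) = (-3560 + ((1/7941 - 1806) + 72)) + (-32 - 1*9886) = (-3560 + ((1/7941 - 1806) + 72)) + (-32 - 9886) = (-3560 + (-14341445/7941 + 72)) - 9918 = (-3560 - 13769693/7941) - 9918 = -42039653/7941 - 9918 = -120798491/7941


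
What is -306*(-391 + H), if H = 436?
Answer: -13770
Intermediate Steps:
-306*(-391 + H) = -306*(-391 + 436) = -306*45 = -13770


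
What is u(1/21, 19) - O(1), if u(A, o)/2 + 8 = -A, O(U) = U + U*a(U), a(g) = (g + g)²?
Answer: -443/21 ≈ -21.095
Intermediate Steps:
a(g) = 4*g² (a(g) = (2*g)² = 4*g²)
O(U) = U + 4*U³ (O(U) = U + U*(4*U²) = U + 4*U³)
u(A, o) = -16 - 2*A (u(A, o) = -16 + 2*(-A) = -16 - 2*A)
u(1/21, 19) - O(1) = (-16 - 2/21) - (1 + 4*1³) = (-16 - 2*1/21) - (1 + 4*1) = (-16 - 2/21) - (1 + 4) = -338/21 - 1*5 = -338/21 - 5 = -443/21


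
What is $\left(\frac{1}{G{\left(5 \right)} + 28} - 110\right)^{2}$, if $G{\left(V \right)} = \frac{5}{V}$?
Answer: $\frac{10169721}{841} \approx 12092.0$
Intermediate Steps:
$\left(\frac{1}{G{\left(5 \right)} + 28} - 110\right)^{2} = \left(\frac{1}{\frac{5}{5} + 28} - 110\right)^{2} = \left(\frac{1}{5 \cdot \frac{1}{5} + 28} - 110\right)^{2} = \left(\frac{1}{1 + 28} - 110\right)^{2} = \left(\frac{1}{29} - 110\right)^{2} = \left(- \frac{3189}{29}\right)^{2} = \frac{10169721}{841}$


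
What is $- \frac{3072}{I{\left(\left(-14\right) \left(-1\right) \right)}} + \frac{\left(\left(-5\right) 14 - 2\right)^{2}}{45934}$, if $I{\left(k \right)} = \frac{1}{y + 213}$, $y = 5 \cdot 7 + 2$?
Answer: $- \frac{17638653408}{22967} \approx -7.68 \cdot 10^{5}$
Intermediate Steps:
$y = 37$ ($y = 35 + 2 = 37$)
$I{\left(k \right)} = \frac{1}{250}$ ($I{\left(k \right)} = \frac{1}{37 + 213} = \frac{1}{250}$)
$- \frac{3072}{I{\left(\left(-14\right) \left(-1\right) \right)}} + \frac{\left(\left(-5\right) 14 - 2\right)^{2}}{45934} = - 3072 \frac{1}{\frac{1}{250}} + \frac{\left(\left(-5\right) 14 - 2\right)^{2}}{45934} = \left(-3072\right) 250 + \left(-70 - 2\right)^{2} \cdot \frac{1}{45934} = -768000 + \left(-72\right)^{2} \cdot \frac{1}{45934} = -768000 + 5184 \cdot \frac{1}{45934} = -768000 + \frac{2592}{22967} = - \frac{17638653408}{22967}$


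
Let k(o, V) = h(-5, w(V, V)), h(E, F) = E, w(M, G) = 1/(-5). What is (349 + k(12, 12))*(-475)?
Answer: -163400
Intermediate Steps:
w(M, G) = -1/5
k(o, V) = -5
(349 + k(12, 12))*(-475) = (349 - 5)*(-475) = 344*(-475) = -163400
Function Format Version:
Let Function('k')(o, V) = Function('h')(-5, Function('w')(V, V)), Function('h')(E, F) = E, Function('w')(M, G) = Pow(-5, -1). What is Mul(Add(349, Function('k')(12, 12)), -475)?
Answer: -163400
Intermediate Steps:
Function('w')(M, G) = Rational(-1, 5)
Function('k')(o, V) = -5
Mul(Add(349, Function('k')(12, 12)), -475) = Mul(Add(349, -5), -475) = Mul(344, -475) = -163400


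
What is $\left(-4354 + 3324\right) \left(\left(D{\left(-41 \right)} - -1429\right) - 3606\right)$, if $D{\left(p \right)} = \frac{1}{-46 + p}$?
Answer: $\frac{195082000}{87} \approx 2.2423 \cdot 10^{6}$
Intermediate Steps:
$\left(-4354 + 3324\right) \left(\left(D{\left(-41 \right)} - -1429\right) - 3606\right) = \left(-4354 + 3324\right) \left(\left(\frac{1}{-46 - 41} - -1429\right) - 3606\right) = - 1030 \left(\left(\frac{1}{-87} + 1429\right) - 3606\right) = - 1030 \left(\left(- \frac{1}{87} + 1429\right) - 3606\right) = - 1030 \left(\frac{124322}{87} - 3606\right) = \left(-1030\right) \left(- \frac{189400}{87}\right) = \frac{195082000}{87}$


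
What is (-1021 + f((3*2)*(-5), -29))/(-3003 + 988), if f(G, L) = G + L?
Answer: 216/403 ≈ 0.53598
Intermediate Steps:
(-1021 + f((3*2)*(-5), -29))/(-3003 + 988) = (-1021 + ((3*2)*(-5) - 29))/(-3003 + 988) = (-1021 + (6*(-5) - 29))/(-2015) = (-1021 + (-30 - 29))*(-1/2015) = (-1021 - 59)*(-1/2015) = -1080*(-1/2015) = 216/403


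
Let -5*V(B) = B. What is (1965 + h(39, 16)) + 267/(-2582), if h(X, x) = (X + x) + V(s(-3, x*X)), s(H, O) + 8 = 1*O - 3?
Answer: 24494099/12910 ≈ 1897.3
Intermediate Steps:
s(H, O) = -11 + O (s(H, O) = -8 + (1*O - 3) = -8 + (O - 3) = -8 + (-3 + O) = -11 + O)
V(B) = -B/5
h(X, x) = 11/5 + X + x - X*x/5 (h(X, x) = (X + x) - (-11 + x*X)/5 = (X + x) - (-11 + X*x)/5 = (X + x) + (11/5 - X*x/5) = 11/5 + X + x - X*x/5)
(1965 + h(39, 16)) + 267/(-2582) = (1965 + (11/5 + 39 + 16 - ⅕*39*16)) + 267/(-2582) = (1965 + (11/5 + 39 + 16 - 624/5)) + 267*(-1/2582) = (1965 - 338/5) - 267/2582 = 9487/5 - 267/2582 = 24494099/12910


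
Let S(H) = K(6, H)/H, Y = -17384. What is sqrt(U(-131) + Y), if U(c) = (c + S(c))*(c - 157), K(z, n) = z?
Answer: 2*sqrt(87337438)/131 ≈ 142.68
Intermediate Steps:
S(H) = 6/H
U(c) = (-157 + c)*(c + 6/c) (U(c) = (c + 6/c)*(c - 157) = (c + 6/c)*(-157 + c) = (-157 + c)*(c + 6/c))
sqrt(U(-131) + Y) = sqrt((6 + (-131)**2 - 942/(-131) - 157*(-131)) - 17384) = sqrt((6 + 17161 - 942*(-1/131) + 20567) - 17384) = sqrt((6 + 17161 + 942/131 + 20567) - 17384) = sqrt(4944096/131 - 17384) = sqrt(2666792/131) = 2*sqrt(87337438)/131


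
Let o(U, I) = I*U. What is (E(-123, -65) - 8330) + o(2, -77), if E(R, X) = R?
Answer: -8607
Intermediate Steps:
(E(-123, -65) - 8330) + o(2, -77) = (-123 - 8330) - 77*2 = -8453 - 154 = -8607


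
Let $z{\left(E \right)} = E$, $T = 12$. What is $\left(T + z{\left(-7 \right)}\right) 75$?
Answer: $375$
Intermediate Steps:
$\left(T + z{\left(-7 \right)}\right) 75 = \left(12 - 7\right) 75 = 5 \cdot 75 = 375$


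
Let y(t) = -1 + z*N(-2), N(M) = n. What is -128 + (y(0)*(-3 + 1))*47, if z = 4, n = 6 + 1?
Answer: -2666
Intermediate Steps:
n = 7
N(M) = 7
y(t) = 27 (y(t) = -1 + 4*7 = -1 + 28 = 27)
-128 + (y(0)*(-3 + 1))*47 = -128 + (27*(-3 + 1))*47 = -128 + (27*(-2))*47 = -128 - 54*47 = -128 - 2538 = -2666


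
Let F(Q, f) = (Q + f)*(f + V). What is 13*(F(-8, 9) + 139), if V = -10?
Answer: 1794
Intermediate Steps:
F(Q, f) = (-10 + f)*(Q + f) (F(Q, f) = (Q + f)*(f - 10) = (Q + f)*(-10 + f) = (-10 + f)*(Q + f))
13*(F(-8, 9) + 139) = 13*((9² - 10*(-8) - 10*9 - 8*9) + 139) = 13*((81 + 80 - 90 - 72) + 139) = 13*(-1 + 139) = 13*138 = 1794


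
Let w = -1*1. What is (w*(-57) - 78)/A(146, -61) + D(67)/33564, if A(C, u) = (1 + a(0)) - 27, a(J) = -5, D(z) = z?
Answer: 706921/1040484 ≈ 0.67942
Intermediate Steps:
w = -1
A(C, u) = -31 (A(C, u) = (1 - 5) - 27 = -4 - 27 = -31)
(w*(-57) - 78)/A(146, -61) + D(67)/33564 = (-1*(-57) - 78)/(-31) + 67/33564 = (57 - 78)*(-1/31) + 67*(1/33564) = -21*(-1/31) + 67/33564 = 21/31 + 67/33564 = 706921/1040484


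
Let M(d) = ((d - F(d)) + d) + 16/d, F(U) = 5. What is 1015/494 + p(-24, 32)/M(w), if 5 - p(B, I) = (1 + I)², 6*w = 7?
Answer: -688121/7163 ≈ -96.066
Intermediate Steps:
w = 7/6 (w = (⅙)*7 = 7/6 ≈ 1.1667)
M(d) = -5 + 2*d + 16/d (M(d) = ((d - 1*5) + d) + 16/d = ((d - 5) + d) + 16/d = ((-5 + d) + d) + 16/d = (-5 + 2*d) + 16/d = -5 + 2*d + 16/d)
p(B, I) = 5 - (1 + I)²
1015/494 + p(-24, 32)/M(w) = 1015/494 + (5 - (1 + 32)²)/(-5 + 2*(7/6) + 16/(7/6)) = 1015*(1/494) + (5 - 1*33²)/(-5 + 7/3 + 16*(6/7)) = 1015/494 + (5 - 1*1089)/(-5 + 7/3 + 96/7) = 1015/494 + (5 - 1089)/(232/21) = 1015/494 - 1084*21/232 = 1015/494 - 5691/58 = -688121/7163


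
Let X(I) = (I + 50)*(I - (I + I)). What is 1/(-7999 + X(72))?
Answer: -1/16783 ≈ -5.9584e-5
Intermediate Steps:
X(I) = -I*(50 + I) (X(I) = (50 + I)*(I - 2*I) = (50 + I)*(-I) = -I*(50 + I))
1/(-7999 + X(72)) = 1/(-7999 - 1*72*(50 + 72)) = 1/(-7999 - 1*72*122) = 1/(-7999 - 8784) = 1/(-16783) = -1/16783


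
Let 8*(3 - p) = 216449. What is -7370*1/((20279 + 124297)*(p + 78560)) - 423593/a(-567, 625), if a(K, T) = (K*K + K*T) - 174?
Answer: 6571566544996/512888566995 ≈ 12.813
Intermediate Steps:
p = -216425/8 (p = 3 - ⅛*216449 = 3 - 216449/8 = -216425/8 ≈ -27053.)
a(K, T) = -174 + K² + K*T (a(K, T) = (K² + K*T) - 174 = -174 + K² + K*T)
-7370*1/((20279 + 124297)*(p + 78560)) - 423593/a(-567, 625) = -7370*1/((20279 + 124297)*(-216425/8 + 78560)) - 423593/(-174 + (-567)² - 567*625) = -7370/(144576*(412055/8)) - 423593/(-174 + 321489 - 354375) = -7370/7446657960 - 423593/(-33060) = -7370*1/7446657960 - 423593*(-1/33060) = -737/744665796 + 423593/33060 = 6571566544996/512888566995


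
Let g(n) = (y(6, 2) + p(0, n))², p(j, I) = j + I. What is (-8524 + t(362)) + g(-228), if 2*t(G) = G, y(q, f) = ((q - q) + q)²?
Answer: 28521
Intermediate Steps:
p(j, I) = I + j
y(q, f) = q² (y(q, f) = (0 + q)² = q²)
t(G) = G/2
g(n) = (36 + n)² (g(n) = (6² + (n + 0))² = (36 + n)²)
(-8524 + t(362)) + g(-228) = (-8524 + (½)*362) + (36 - 228)² = (-8524 + 181) + (-192)² = -8343 + 36864 = 28521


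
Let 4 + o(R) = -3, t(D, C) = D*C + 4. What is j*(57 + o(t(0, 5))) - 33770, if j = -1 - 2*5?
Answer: -34320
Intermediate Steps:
j = -11 (j = -1 - 10 = -11)
t(D, C) = 4 + C*D (t(D, C) = C*D + 4 = 4 + C*D)
o(R) = -7 (o(R) = -4 - 3 = -7)
j*(57 + o(t(0, 5))) - 33770 = -11*(57 - 7) - 33770 = -11*50 - 33770 = -550 - 33770 = -34320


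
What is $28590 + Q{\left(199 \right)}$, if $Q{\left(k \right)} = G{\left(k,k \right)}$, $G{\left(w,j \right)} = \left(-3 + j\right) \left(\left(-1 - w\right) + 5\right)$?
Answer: $-9630$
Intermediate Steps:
$G{\left(w,j \right)} = \left(-3 + j\right) \left(4 - w\right)$
$Q{\left(k \right)} = -12 - k^{2} + 7 k$ ($Q{\left(k \right)} = -12 + 3 k + 4 k - k k = -12 + 3 k + 4 k - k^{2} = -12 - k^{2} + 7 k$)
$28590 + Q{\left(199 \right)} = 28590 - 38220 = -9630$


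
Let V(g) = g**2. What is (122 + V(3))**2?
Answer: 17161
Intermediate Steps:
(122 + V(3))**2 = (122 + 3**2)**2 = (122 + 9)**2 = 131**2 = 17161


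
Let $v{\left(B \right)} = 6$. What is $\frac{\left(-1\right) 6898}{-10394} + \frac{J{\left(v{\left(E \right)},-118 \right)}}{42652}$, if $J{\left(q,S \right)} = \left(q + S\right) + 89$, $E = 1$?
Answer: $\frac{146987217}{221662444} \approx 0.66311$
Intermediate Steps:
$J{\left(q,S \right)} = 89 + S + q$ ($J{\left(q,S \right)} = \left(S + q\right) + 89 = 89 + S + q$)
$\frac{\left(-1\right) 6898}{-10394} + \frac{J{\left(v{\left(E \right)},-118 \right)}}{42652} = \frac{\left(-1\right) 6898}{-10394} + \frac{89 - 118 + 6}{42652} = \left(-6898\right) \left(- \frac{1}{10394}\right) - \frac{23}{42652} = \frac{3449}{5197} - \frac{23}{42652} = \frac{146987217}{221662444}$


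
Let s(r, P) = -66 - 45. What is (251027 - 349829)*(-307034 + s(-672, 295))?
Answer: 30346540290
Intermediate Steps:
s(r, P) = -111
(251027 - 349829)*(-307034 + s(-672, 295)) = (251027 - 349829)*(-307034 - 111) = -98802*(-307145) = 30346540290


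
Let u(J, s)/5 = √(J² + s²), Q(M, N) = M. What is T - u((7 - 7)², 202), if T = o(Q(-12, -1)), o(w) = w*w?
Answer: -866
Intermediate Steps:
o(w) = w²
u(J, s) = 5*√(J² + s²)
T = 144 (T = (-12)² = 144)
T - u((7 - 7)², 202) = 144 - 5*√(((7 - 7)²)² + 202²) = 144 - 5*√((0²)² + 40804) = 144 - 5*√(0² + 40804) = 144 - 5*√(0 + 40804) = 144 - 5*√40804 = 144 - 5*202 = 144 - 1*1010 = 144 - 1010 = -866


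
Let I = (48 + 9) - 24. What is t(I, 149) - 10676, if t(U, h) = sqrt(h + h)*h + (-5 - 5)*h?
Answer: -12166 + 149*sqrt(298) ≈ -9593.9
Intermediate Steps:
I = 33 (I = 57 - 24 = 33)
t(U, h) = -10*h + sqrt(2)*h**(3/2) (t(U, h) = sqrt(2*h)*h - 10*h = (sqrt(2)*sqrt(h))*h - 10*h = sqrt(2)*h**(3/2) - 10*h = -10*h + sqrt(2)*h**(3/2))
t(I, 149) - 10676 = (-10*149 + sqrt(2)*149**(3/2)) - 10676 = (-1490 + sqrt(2)*(149*sqrt(149))) - 10676 = (-1490 + 149*sqrt(298)) - 10676 = -12166 + 149*sqrt(298)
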